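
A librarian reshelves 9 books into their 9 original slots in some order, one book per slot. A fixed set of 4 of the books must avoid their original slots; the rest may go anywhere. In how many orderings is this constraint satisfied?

229080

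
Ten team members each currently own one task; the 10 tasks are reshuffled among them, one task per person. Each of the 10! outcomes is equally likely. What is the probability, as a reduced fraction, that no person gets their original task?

16481/44800

Favorable outcomes: !10 = 1334961.
Total outcomes: 10! = 3628800.
Probability = 1334961/3628800 = 16481/44800.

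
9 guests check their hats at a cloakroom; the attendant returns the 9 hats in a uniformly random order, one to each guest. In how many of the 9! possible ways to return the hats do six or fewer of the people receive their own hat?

362843

Sum C(9,i)·!(9-i) for i = 0..6:
  i=0: C(9,0)·!9 = 1·133496 = 133496
  i=1: C(9,1)·!8 = 9·14833 = 133497
  i=2: C(9,2)·!7 = 36·1854 = 66744
  i=3: C(9,3)·!6 = 84·265 = 22260
  i=4: C(9,4)·!5 = 126·44 = 5544
  i=5: C(9,5)·!4 = 126·9 = 1134
  i=6: C(9,6)·!3 = 84·2 = 168
Total = 362843.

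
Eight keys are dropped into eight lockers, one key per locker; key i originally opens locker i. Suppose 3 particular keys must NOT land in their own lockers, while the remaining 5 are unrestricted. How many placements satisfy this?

27240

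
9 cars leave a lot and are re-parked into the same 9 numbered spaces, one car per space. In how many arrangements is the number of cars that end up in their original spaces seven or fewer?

Sum C(9,i)·!(9-i) for i = 0..7:
  i=0: C(9,0)·!9 = 1·133496 = 133496
  i=1: C(9,1)·!8 = 9·14833 = 133497
  i=2: C(9,2)·!7 = 36·1854 = 66744
  i=3: C(9,3)·!6 = 84·265 = 22260
  i=4: C(9,4)·!5 = 126·44 = 5544
  i=5: C(9,5)·!4 = 126·9 = 1134
  i=6: C(9,6)·!3 = 84·2 = 168
  i=7: C(9,7)·!2 = 36·1 = 36
Total = 362879.

362879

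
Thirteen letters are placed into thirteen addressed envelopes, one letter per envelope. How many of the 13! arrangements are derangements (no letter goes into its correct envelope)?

The number of derangements of 13 is !13 = Σ_{k=0}^{13} (-1)^k·13!/k!
= 13! - 13!/1! + 13!/2! - 13!/3! + 13!/4! - 13!/5! + 13!/6! - 13!/7! + 13!/8! - 13!/9! + 13!/10! - 13!/11! + 13!/12! - 13!/13!
= 6227020800 - 6227020800 + 3113510400 - 1037836800 + 259459200 - 51891840 + 8648640 - 1235520 + 154440 - 17160 + 1716 - 156 + 13 - 1
= 2290792932

2290792932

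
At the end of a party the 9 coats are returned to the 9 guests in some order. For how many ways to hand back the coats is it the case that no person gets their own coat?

133496

Use !n = n·!(n-1) + (-1)^n.
!9 = 9·14833 - 1 = 133496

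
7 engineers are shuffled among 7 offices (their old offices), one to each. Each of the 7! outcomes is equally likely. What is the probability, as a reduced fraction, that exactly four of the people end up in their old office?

1/72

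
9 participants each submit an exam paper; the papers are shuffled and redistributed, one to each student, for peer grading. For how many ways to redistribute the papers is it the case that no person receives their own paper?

133496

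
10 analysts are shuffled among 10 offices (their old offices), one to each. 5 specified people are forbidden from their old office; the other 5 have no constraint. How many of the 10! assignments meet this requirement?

Let A_j be the event that the j-th constrained one is fixed. By inclusion-exclusion over the 5 events:
Σ_{j=0}^{5} (-1)^j C(5,j)(10-j)!
= C(5,0)·10! - C(5,1)·9! + C(5,2)·8! - C(5,3)·7! + C(5,4)·6! - C(5,5)·5!
= 3628800 - 1814400 + 403200 - 50400 + 3600 - 120
= 2170680

2170680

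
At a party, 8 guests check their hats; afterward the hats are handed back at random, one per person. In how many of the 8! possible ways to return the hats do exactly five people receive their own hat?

112

Choose which 5 of the 8 are fixed: C(8,5) = 56.
The remaining 3 must be deranged: !3 = 2.
Total: 56 × 2 = 112.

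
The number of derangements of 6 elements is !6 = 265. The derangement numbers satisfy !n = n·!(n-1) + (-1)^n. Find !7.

!7 = 7·265 - 1 = 1854.

1854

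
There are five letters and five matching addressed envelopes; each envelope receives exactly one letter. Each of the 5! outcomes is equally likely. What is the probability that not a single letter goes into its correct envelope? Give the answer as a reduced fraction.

11/30

Favorable outcomes: !5 = 44.
Total outcomes: 5! = 120.
Probability = 44/120 = 11/30.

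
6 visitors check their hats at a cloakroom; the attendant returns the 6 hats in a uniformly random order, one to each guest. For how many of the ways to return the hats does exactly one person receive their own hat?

264

Pick the single fixed position: C(6,1) = 6 ways.
The remaining 5 must be deranged: !5 = 44.
Total: 6 × 44 = 264.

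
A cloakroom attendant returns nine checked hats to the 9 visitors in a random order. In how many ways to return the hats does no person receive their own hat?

133496

The subfactorial !9 = [9!/e] (nearest integer).
9! = 362880, and 362880/e ≈ 133496.09, so !9 = 133496.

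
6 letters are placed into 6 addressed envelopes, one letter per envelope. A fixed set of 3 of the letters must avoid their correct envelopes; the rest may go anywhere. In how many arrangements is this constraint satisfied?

426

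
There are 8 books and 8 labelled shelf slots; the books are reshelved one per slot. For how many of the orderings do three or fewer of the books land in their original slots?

Sum C(8,i)·!(8-i) for i = 0..3:
  i=0: C(8,0)·!8 = 1·14833 = 14833
  i=1: C(8,1)·!7 = 8·1854 = 14832
  i=2: C(8,2)·!6 = 28·265 = 7420
  i=3: C(8,3)·!5 = 56·44 = 2464
Total = 39549.

39549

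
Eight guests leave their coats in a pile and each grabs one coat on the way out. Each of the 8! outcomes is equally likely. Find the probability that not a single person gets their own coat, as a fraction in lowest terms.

2119/5760

Favorable outcomes: !8 = 14833.
Total outcomes: 8! = 40320.
Probability = 14833/40320 = 2119/5760.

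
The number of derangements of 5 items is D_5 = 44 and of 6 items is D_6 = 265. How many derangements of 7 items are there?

1854

D_7 = (7-1)·(D_6 + D_5) = 6·(265 + 44) = 6·309 = 1854.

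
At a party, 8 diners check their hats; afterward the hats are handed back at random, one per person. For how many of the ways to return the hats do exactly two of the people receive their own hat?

7420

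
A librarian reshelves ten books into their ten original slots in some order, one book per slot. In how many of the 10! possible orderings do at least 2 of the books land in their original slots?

958879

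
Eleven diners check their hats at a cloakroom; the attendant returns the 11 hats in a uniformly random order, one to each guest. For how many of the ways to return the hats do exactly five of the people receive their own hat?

Pick the 5 fixed positions: C(11,5) = 462 ways.
The remaining 6 must be deranged: !6 = 265.
Total: 462 × 265 = 122430.

122430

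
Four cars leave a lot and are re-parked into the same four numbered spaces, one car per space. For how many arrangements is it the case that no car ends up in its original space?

9

!4 = 4! · Σ_{k=0}^{4} (-1)^k/k!
= 4! - 4!/1! + 4!/2! - 4!/3! + 4!/4!
= 24 - 24 + 12 - 4 + 1
= 9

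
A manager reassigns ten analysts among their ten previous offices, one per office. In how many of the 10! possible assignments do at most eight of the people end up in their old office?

3628799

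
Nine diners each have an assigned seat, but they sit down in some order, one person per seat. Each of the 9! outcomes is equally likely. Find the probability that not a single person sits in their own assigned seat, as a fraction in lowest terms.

Favorable outcomes: !9 = 133496.
Total outcomes: 9! = 362880.
Probability = 133496/362880 = 16687/45360.

16687/45360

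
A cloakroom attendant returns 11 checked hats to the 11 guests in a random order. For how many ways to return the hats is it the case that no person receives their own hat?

!11 = 11! · Σ_{k=0}^{11} (-1)^k/k!
= 11! - 11!/1! + 11!/2! - 11!/3! + 11!/4! - 11!/5! + 11!/6! - 11!/7! + 11!/8! - 11!/9! + 11!/10! - 11!/11!
= 39916800 - 39916800 + 19958400 - 6652800 + 1663200 - 332640 + 55440 - 7920 + 990 - 110 + 11 - 1
= 14684570

14684570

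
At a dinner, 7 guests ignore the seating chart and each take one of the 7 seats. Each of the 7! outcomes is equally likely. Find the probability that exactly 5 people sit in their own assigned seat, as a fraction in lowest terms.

1/240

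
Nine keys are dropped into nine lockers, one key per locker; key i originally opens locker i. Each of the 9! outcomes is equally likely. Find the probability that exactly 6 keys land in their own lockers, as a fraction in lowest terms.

Favorable outcomes: C(9,6)·!3 = 84·2 = 168.
Total outcomes: 9! = 362880.
Probability = 168/362880 = 1/2160.

1/2160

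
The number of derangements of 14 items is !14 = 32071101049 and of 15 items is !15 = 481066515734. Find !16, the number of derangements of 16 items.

7697064251745

!16 = (16-1)·(!15 + !14) = 15·(481066515734 + 32071101049) = 15·513137616783 = 7697064251745.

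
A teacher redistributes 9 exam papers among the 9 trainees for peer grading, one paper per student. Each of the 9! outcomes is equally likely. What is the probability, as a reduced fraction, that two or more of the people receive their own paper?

Favorable outcomes: Σ_{i≥2} C(9,i)·!(9-i) = 36·1854 + 84·265 + 126·44 + 126·9 + 84·2 + 36·1 + 9·0 + 1·1 = 95887.
Total outcomes: 9! = 362880.
Probability = 95887/362880 = 95887/362880.

95887/362880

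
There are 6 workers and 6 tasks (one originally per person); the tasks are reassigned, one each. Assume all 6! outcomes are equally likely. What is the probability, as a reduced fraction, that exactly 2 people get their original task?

3/16

Favorable outcomes: C(6,2)·!4 = 15·9 = 135.
Total outcomes: 6! = 720.
Probability = 135/720 = 3/16.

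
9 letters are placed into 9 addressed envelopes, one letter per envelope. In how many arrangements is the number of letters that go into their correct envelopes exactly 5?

1134

Pick the 5 fixed positions: C(9,5) = 126 ways.
The remaining 4 must be deranged: !4 = 9.
Total: 126 × 9 = 1134.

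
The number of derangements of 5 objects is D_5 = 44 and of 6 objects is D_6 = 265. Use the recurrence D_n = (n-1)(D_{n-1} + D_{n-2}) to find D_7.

1854

D_7 = (7-1)·(D_6 + D_5) = 6·(265 + 44) = 6·309 = 1854.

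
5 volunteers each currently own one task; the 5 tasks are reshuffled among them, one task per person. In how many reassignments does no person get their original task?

44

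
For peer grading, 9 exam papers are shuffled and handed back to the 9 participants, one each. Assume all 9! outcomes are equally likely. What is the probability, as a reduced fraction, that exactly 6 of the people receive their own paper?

1/2160

Favorable outcomes: C(9,6)·!3 = 84·2 = 168.
Total outcomes: 9! = 362880.
Probability = 168/362880 = 1/2160.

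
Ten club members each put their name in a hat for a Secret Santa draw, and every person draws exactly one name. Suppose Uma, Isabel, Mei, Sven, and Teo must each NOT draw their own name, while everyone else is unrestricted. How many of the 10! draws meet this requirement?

2170680

Let A_j be the event that the j-th constrained one is fixed. By inclusion-exclusion over the 5 events:
Σ_{j=0}^{5} (-1)^j C(5,j)(10-j)!
= C(5,0)·10! - C(5,1)·9! + C(5,2)·8! - C(5,3)·7! + C(5,4)·6! - C(5,5)·5!
= 3628800 - 1814400 + 403200 - 50400 + 3600 - 120
= 2170680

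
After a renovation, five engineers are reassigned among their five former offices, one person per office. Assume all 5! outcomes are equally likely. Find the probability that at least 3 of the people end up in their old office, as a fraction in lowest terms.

Favorable outcomes: Σ_{i≥3} C(5,i)·!(5-i) = 10·1 + 5·0 + 1·1 = 11.
Total outcomes: 5! = 120.
Probability = 11/120 = 11/120.

11/120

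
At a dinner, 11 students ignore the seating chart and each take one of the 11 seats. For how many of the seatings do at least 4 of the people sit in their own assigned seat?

# with exactly i fixed is C(11,i)·!(11-i); sum over i=4..11:
  i=4: C(11,4)·!7 = 330·1854 = 611820
  i=5: C(11,5)·!6 = 462·265 = 122430
  i=6: C(11,6)·!5 = 462·44 = 20328
  i=7: C(11,7)·!4 = 330·9 = 2970
  i=8: C(11,8)·!3 = 165·2 = 330
  i=9: C(11,9)·!2 = 55·1 = 55
  i=10: C(11,10)·!1 = 11·0 = 0
  i=11: C(11,11)·!0 = 1·1 = 1
Total = 757934.

757934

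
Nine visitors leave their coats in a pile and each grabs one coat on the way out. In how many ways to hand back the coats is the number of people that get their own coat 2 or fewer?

Sum C(9,i)·!(9-i) for i = 0..2:
  i=0: C(9,0)·!9 = 1·133496 = 133496
  i=1: C(9,1)·!8 = 9·14833 = 133497
  i=2: C(9,2)·!7 = 36·1854 = 66744
Total = 333737.

333737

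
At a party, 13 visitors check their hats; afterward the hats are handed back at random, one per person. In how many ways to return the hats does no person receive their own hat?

The number of derangements of 13 is !13 = Σ_{k=0}^{13} (-1)^k·13!/k!
= 13! - 13!/1! + 13!/2! - 13!/3! + 13!/4! - 13!/5! + 13!/6! - 13!/7! + 13!/8! - 13!/9! + 13!/10! - 13!/11! + 13!/12! - 13!/13!
= 6227020800 - 6227020800 + 3113510400 - 1037836800 + 259459200 - 51891840 + 8648640 - 1235520 + 154440 - 17160 + 1716 - 156 + 13 - 1
= 2290792932

2290792932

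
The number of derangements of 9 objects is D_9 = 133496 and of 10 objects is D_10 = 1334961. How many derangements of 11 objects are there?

14684570

D_11 = (11-1)·(D_10 + D_9) = 10·(1334961 + 133496) = 10·1468457 = 14684570.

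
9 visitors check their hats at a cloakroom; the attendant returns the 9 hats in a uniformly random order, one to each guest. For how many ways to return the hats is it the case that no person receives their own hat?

Use !n = n·!(n-1) + (-1)^n.
!9 = 9·14833 - 1 = 133496

133496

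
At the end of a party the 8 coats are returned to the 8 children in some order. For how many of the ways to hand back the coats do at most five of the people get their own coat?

40291

# with exactly i fixed is C(8,i)·!(8-i); sum over i=0..5:
  i=0: C(8,0)·!8 = 1·14833 = 14833
  i=1: C(8,1)·!7 = 8·1854 = 14832
  i=2: C(8,2)·!6 = 28·265 = 7420
  i=3: C(8,3)·!5 = 56·44 = 2464
  i=4: C(8,4)·!4 = 70·9 = 630
  i=5: C(8,5)·!3 = 56·2 = 112
Total = 40291.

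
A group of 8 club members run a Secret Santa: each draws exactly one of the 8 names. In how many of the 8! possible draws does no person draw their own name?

14833

!8 is the nearest integer to 8!/e.
8! = 40320, and 40320/e ≈ 14832.90, so !8 = 14833.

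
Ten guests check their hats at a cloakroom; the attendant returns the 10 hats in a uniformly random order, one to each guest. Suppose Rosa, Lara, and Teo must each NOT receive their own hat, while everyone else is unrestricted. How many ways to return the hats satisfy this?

2656080

Inclusion-exclusion on the 3 forbidden self-matches:
Σ_{j=0}^{3} (-1)^j C(3,j)(10-j)!
= C(3,0)·10! - C(3,1)·9! + C(3,2)·8! - C(3,3)·7!
= 3628800 - 1088640 + 120960 - 5040
= 2656080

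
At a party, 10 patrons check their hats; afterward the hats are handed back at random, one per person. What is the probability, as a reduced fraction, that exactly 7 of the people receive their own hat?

1/15120

Favorable outcomes: C(10,7)·!3 = 120·2 = 240.
Total outcomes: 10! = 3628800.
Probability = 240/3628800 = 1/15120.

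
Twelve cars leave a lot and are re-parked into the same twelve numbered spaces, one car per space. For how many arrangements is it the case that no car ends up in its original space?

176214841

The subfactorial !12 = [12!/e] (nearest integer).
12! = 479001600, and 479001600/e ≈ 176214840.93, so !12 = 176214841.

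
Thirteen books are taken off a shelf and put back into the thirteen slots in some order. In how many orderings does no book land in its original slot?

2290792932

By inclusion-exclusion, !13 = Σ (-1)^k · 13!/k! for k=0..13
= 13! - 13!/1! + 13!/2! - 13!/3! + 13!/4! - 13!/5! + 13!/6! - 13!/7! + 13!/8! - 13!/9! + 13!/10! - 13!/11! + 13!/12! - 13!/13!
= 6227020800 - 6227020800 + 3113510400 - 1037836800 + 259459200 - 51891840 + 8648640 - 1235520 + 154440 - 17160 + 1716 - 156 + 13 - 1
= 2290792932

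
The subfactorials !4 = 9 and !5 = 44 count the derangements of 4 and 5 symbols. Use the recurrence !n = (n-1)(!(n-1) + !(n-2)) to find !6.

!6 = (6-1)·(!5 + !4) = 5·(44 + 9) = 5·53 = 265.

265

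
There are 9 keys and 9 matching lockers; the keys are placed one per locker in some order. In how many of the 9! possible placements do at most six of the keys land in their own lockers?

Sum C(9,i)·!(9-i) for i = 0..6:
  i=0: C(9,0)·!9 = 1·133496 = 133496
  i=1: C(9,1)·!8 = 9·14833 = 133497
  i=2: C(9,2)·!7 = 36·1854 = 66744
  i=3: C(9,3)·!6 = 84·265 = 22260
  i=4: C(9,4)·!5 = 126·44 = 5544
  i=5: C(9,5)·!4 = 126·9 = 1134
  i=6: C(9,6)·!3 = 84·2 = 168
Total = 362843.

362843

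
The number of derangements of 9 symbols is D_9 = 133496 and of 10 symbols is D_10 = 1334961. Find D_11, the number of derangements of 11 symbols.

14684570

D_11 = (11-1)·(D_10 + D_9) = 10·(1334961 + 133496) = 10·1468457 = 14684570.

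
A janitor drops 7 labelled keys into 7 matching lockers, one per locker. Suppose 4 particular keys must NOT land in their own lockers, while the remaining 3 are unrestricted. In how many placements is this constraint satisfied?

Let A_j be the event that the j-th constrained one is fixed. By inclusion-exclusion over the 4 events:
Σ_{j=0}^{4} (-1)^j C(4,j)(7-j)!
= C(4,0)·7! - C(4,1)·6! + C(4,2)·5! - C(4,3)·4! + C(4,4)·3!
= 5040 - 2880 + 720 - 96 + 6
= 2790

2790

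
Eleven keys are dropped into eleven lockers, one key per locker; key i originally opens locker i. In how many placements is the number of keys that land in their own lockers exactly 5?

122430

Pick the 5 fixed positions: C(11,5) = 462 ways.
The remaining 6 must be deranged: !6 = 265.
Total: 462 × 265 = 122430.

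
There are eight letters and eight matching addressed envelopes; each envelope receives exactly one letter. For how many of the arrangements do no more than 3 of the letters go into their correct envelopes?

39549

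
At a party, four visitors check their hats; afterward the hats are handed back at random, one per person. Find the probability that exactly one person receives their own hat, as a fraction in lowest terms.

Favorable outcomes: C(4,1)·!3 = 4·2 = 8.
Total outcomes: 4! = 24.
Probability = 8/24 = 1/3.

1/3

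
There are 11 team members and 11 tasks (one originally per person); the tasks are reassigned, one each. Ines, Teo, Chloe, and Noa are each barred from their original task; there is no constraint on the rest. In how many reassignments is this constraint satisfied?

27422640

Inclusion-exclusion on the 4 forbidden self-matches:
Σ_{j=0}^{4} (-1)^j C(4,j)(11-j)!
= C(4,0)·11! - C(4,1)·10! + C(4,2)·9! - C(4,3)·8! + C(4,4)·7!
= 39916800 - 14515200 + 2177280 - 161280 + 5040
= 27422640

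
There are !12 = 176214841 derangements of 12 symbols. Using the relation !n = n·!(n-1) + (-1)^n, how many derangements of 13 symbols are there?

!13 = 13·176214841 - 1 = 2290792932.

2290792932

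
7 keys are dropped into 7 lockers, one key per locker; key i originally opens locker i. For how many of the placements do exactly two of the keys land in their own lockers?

924

Pick the 2 fixed positions: C(7,2) = 21 ways.
The remaining 5 must be deranged: !5 = 44.
Total: 21 × 44 = 924.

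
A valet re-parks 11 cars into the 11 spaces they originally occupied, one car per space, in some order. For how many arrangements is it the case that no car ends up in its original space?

14684570

Recurrence: !11 = 10·(!10 + !9).
!11 = 10·(1334961 + 133496) = 10·1468457 = 14684570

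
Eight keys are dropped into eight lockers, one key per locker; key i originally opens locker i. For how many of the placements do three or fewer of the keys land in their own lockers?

39549

# with exactly i fixed is C(8,i)·!(8-i); sum over i=0..3:
  i=0: C(8,0)·!8 = 1·14833 = 14833
  i=1: C(8,1)·!7 = 8·1854 = 14832
  i=2: C(8,2)·!6 = 28·265 = 7420
  i=3: C(8,3)·!5 = 56·44 = 2464
Total = 39549.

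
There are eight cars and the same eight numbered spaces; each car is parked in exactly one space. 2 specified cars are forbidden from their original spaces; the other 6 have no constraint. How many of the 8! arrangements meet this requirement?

Let A_j be the event that the j-th constrained one is fixed. By inclusion-exclusion over the 2 events:
Σ_{j=0}^{2} (-1)^j C(2,j)(8-j)!
= C(2,0)·8! - C(2,1)·7! + C(2,2)·6!
= 40320 - 10080 + 720
= 30960

30960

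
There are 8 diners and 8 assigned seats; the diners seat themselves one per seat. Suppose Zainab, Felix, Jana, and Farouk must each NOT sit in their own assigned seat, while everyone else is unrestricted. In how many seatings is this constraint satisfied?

Inclusion-exclusion on the 4 forbidden self-matches:
Σ_{j=0}^{4} (-1)^j C(4,j)(8-j)!
= C(4,0)·8! - C(4,1)·7! + C(4,2)·6! - C(4,3)·5! + C(4,4)·4!
= 40320 - 20160 + 4320 - 480 + 24
= 24024

24024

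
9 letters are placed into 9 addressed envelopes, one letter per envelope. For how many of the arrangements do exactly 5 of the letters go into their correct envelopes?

1134

Pick the 5 fixed positions: C(9,5) = 126 ways.
The remaining 4 must be deranged: !4 = 9.
Total: 126 × 9 = 1134.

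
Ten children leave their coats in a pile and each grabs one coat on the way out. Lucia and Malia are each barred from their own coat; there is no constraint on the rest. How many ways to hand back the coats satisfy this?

Inclusion-exclusion on the 2 forbidden self-matches:
Σ_{j=0}^{2} (-1)^j C(2,j)(10-j)!
= C(2,0)·10! - C(2,1)·9! + C(2,2)·8!
= 3628800 - 725760 + 40320
= 2943360

2943360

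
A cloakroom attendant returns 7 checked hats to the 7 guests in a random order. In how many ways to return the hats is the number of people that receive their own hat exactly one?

1855

Choose which one of the 7 is fixed: C(7,1) = 7.
The other 6 form a derangement: !6 = 265.
Total: 7 × 265 = 1855.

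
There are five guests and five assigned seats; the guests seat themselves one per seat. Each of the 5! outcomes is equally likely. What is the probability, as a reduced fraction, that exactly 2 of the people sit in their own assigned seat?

Favorable outcomes: C(5,2)·!3 = 10·2 = 20.
Total outcomes: 5! = 120.
Probability = 20/120 = 1/6.

1/6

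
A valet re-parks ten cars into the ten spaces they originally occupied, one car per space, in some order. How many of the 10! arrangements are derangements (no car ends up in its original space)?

1334961

The subfactorial !10 = [10!/e] (nearest integer).
10! = 3628800, and 3628800/e ≈ 1334960.92, so !10 = 1334961.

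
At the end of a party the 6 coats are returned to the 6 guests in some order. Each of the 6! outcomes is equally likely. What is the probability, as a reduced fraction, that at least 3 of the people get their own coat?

Favorable outcomes: Σ_{i≥3} C(6,i)·!(6-i) = 20·2 + 15·1 + 6·0 + 1·1 = 56.
Total outcomes: 6! = 720.
Probability = 56/720 = 7/90.

7/90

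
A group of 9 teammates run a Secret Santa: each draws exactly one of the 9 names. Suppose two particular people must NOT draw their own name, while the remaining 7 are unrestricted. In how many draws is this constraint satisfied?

Inclusion-exclusion on the 2 forbidden self-matches:
Σ_{j=0}^{2} (-1)^j C(2,j)(9-j)!
= C(2,0)·9! - C(2,1)·8! + C(2,2)·7!
= 362880 - 80640 + 5040
= 287280

287280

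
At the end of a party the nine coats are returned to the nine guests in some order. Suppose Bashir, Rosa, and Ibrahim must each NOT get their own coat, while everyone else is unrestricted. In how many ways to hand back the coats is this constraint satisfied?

Let A_j be the event that the j-th constrained one is fixed. By inclusion-exclusion over the 3 events:
Σ_{j=0}^{3} (-1)^j C(3,j)(9-j)!
= C(3,0)·9! - C(3,1)·8! + C(3,2)·7! - C(3,3)·6!
= 362880 - 120960 + 15120 - 720
= 256320

256320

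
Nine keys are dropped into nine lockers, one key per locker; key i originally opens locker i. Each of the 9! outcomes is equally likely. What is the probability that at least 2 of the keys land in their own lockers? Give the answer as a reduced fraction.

95887/362880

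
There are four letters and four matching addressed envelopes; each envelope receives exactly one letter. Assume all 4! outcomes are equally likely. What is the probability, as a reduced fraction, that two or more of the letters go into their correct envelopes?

Favorable outcomes: Σ_{i≥2} C(4,i)·!(4-i) = 6·1 + 4·0 + 1·1 = 7.
Total outcomes: 4! = 24.
Probability = 7/24 = 7/24.

7/24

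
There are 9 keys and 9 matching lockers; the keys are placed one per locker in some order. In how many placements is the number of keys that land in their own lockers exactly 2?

Pick the 2 fixed positions: C(9,2) = 36 ways.
The remaining 7 must be deranged: !7 = 1854.
Total: 36 × 1854 = 66744.

66744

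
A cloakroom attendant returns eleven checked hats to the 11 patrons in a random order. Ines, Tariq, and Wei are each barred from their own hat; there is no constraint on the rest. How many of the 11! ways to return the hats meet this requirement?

Inclusion-exclusion on the 3 forbidden self-matches:
Σ_{j=0}^{3} (-1)^j C(3,j)(11-j)!
= C(3,0)·11! - C(3,1)·10! + C(3,2)·9! - C(3,3)·8!
= 39916800 - 10886400 + 1088640 - 40320
= 30078720

30078720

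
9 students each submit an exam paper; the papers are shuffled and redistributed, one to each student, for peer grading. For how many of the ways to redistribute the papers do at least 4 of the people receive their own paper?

6883

# with exactly i fixed is C(9,i)·!(9-i); sum over i=4..9:
  i=4: C(9,4)·!5 = 126·44 = 5544
  i=5: C(9,5)·!4 = 126·9 = 1134
  i=6: C(9,6)·!3 = 84·2 = 168
  i=7: C(9,7)·!2 = 36·1 = 36
  i=8: C(9,8)·!1 = 9·0 = 0
  i=9: C(9,9)·!0 = 1·1 = 1
Total = 6883.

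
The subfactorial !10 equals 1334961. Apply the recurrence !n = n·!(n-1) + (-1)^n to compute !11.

14684570

!11 = 11·1334961 - 1 = 14684570.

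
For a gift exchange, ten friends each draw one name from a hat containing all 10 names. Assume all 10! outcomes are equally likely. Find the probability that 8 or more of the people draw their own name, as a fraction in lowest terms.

23/1814400

Favorable outcomes: Σ_{i≥8} C(10,i)·!(10-i) = 45·1 + 10·0 + 1·1 = 46.
Total outcomes: 10! = 3628800.
Probability = 46/3628800 = 23/1814400.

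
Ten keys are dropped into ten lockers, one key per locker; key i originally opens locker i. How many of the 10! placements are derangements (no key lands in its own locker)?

1334961

Use !n = (n-1)(!(n-1) + !(n-2)).
!10 = 9·(133496 + 14833) = 9·148329 = 1334961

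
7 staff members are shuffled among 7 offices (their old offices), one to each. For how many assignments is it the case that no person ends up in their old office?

Recurrence: !7 = 7·!6 + (-1)^7.
!7 = 7·265 - 1 = 1854

1854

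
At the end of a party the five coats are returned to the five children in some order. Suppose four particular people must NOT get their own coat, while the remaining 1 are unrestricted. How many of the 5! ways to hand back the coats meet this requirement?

53

Inclusion-exclusion on the 4 forbidden self-matches:
Σ_{j=0}^{4} (-1)^j C(4,j)(5-j)!
= C(4,0)·5! - C(4,1)·4! + C(4,2)·3! - C(4,3)·2! + C(4,4)·1!
= 120 - 96 + 36 - 8 + 1
= 53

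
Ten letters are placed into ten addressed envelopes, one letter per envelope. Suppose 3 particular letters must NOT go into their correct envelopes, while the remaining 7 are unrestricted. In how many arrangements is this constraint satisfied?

2656080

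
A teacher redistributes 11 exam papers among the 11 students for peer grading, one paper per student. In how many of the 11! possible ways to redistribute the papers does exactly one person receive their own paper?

Choose which one of the 11 is fixed: C(11,1) = 11.
The other 10 form a derangement: !10 = 1334961.
Total: 11 × 1334961 = 14684571.

14684571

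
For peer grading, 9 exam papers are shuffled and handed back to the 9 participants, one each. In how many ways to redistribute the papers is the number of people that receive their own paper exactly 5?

1134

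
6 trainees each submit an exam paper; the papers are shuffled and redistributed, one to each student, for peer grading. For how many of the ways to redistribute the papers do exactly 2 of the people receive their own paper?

135

Choose which 2 of the 6 are fixed: C(6,2) = 15.
The other 4 form a derangement: !4 = 9.
Total: 15 × 9 = 135.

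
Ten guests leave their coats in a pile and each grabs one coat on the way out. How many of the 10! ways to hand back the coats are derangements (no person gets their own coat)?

1334961

!10 = 10! · Σ_{k=0}^{10} (-1)^k/k!
= 10! - 10!/1! + 10!/2! - 10!/3! + 10!/4! - 10!/5! + 10!/6! - 10!/7! + 10!/8! - 10!/9! + 10!/10!
= 3628800 - 3628800 + 1814400 - 604800 + 151200 - 30240 + 5040 - 720 + 90 - 10 + 1
= 1334961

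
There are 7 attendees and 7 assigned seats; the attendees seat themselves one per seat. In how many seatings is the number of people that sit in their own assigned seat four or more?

92

Sum C(7,i)·!(7-i) for i = 4..7:
  i=4: C(7,4)·!3 = 35·2 = 70
  i=5: C(7,5)·!2 = 21·1 = 21
  i=6: C(7,6)·!1 = 7·0 = 0
  i=7: C(7,7)·!0 = 1·1 = 1
Total = 92.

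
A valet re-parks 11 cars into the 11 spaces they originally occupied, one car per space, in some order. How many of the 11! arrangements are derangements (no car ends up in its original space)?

!11 is the nearest integer to 11!/e.
11! = 39916800, and 39916800/e ≈ 14684570.08, so !11 = 14684570.

14684570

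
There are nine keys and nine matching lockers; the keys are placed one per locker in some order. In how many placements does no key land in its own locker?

133496

!9 is the nearest integer to 9!/e.
9! = 362880, and 362880/e ≈ 133496.09, so !9 = 133496.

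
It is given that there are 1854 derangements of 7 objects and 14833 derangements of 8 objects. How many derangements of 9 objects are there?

!9 = (9-1)·(!8 + !7) = 8·(14833 + 1854) = 8·16687 = 133496.

133496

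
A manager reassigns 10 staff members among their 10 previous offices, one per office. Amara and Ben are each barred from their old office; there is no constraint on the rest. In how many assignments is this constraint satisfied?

2943360

Let A_j be the event that the j-th constrained one is fixed. By inclusion-exclusion over the 2 events:
Σ_{j=0}^{2} (-1)^j C(2,j)(10-j)!
= C(2,0)·10! - C(2,1)·9! + C(2,2)·8!
= 3628800 - 725760 + 40320
= 2943360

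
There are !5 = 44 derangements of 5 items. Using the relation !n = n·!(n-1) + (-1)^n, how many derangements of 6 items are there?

265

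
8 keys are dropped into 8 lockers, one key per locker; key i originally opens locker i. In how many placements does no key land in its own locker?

14833

Recurrence: !8 = 8·!7 + (-1)^8.
!8 = 8·1854 + 1 = 14833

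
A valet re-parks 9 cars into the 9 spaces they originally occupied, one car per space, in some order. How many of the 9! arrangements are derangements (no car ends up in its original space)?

The subfactorial !9 = [9!/e] (nearest integer).
9! = 362880, and 362880/e ≈ 133496.09, so !9 = 133496.

133496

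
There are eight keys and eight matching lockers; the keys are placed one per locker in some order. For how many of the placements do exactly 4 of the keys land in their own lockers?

630

Pick the 4 fixed positions: C(8,4) = 70 ways.
The other 4 form a derangement: !4 = 9.
Total: 70 × 9 = 630.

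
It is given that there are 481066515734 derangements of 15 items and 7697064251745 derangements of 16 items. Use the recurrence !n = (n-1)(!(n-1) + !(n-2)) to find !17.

130850092279664

!17 = (17-1)·(!16 + !15) = 16·(7697064251745 + 481066515734) = 16·8178130767479 = 130850092279664.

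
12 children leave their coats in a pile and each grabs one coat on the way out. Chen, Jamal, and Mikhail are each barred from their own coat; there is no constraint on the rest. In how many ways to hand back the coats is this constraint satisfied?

Inclusion-exclusion on the 3 forbidden self-matches:
Σ_{j=0}^{3} (-1)^j C(3,j)(12-j)!
= C(3,0)·12! - C(3,1)·11! + C(3,2)·10! - C(3,3)·9!
= 479001600 - 119750400 + 10886400 - 362880
= 369774720

369774720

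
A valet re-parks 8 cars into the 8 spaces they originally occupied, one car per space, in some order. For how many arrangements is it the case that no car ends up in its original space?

Recurrence: !8 = 7·(!7 + !6).
!8 = 7·(1854 + 265) = 7·2119 = 14833

14833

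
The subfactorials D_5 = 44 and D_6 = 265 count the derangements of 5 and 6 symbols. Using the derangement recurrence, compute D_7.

D_7 = (7-1)·(D_6 + D_5) = 6·(265 + 44) = 6·309 = 1854.

1854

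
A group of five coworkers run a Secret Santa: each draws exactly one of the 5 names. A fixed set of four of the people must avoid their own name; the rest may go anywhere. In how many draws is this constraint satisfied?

53

Let A_j be the event that the j-th constrained one is fixed. By inclusion-exclusion over the 4 events:
Σ_{j=0}^{4} (-1)^j C(4,j)(5-j)!
= C(4,0)·5! - C(4,1)·4! + C(4,2)·3! - C(4,3)·2! + C(4,4)·1!
= 120 - 96 + 36 - 8 + 1
= 53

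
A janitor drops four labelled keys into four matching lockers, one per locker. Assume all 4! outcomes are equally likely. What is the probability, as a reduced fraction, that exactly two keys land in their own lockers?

Favorable outcomes: C(4,2)·!2 = 6·1 = 6.
Total outcomes: 4! = 24.
Probability = 6/24 = 1/4.

1/4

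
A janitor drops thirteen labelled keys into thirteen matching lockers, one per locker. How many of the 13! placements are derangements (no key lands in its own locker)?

Recurrence: !13 = 13·!12 + (-1)^13.
!13 = 13·176214841 - 1 = 2290792932

2290792932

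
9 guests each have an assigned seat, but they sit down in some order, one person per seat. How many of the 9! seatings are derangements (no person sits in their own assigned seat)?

133496

By inclusion-exclusion, !9 = Σ (-1)^k · 9!/k! for k=0..9
= 9! - 9!/1! + 9!/2! - 9!/3! + 9!/4! - 9!/5! + 9!/6! - 9!/7! + 9!/8! - 9!/9!
= 362880 - 362880 + 181440 - 60480 + 15120 - 3024 + 504 - 72 + 9 - 1
= 133496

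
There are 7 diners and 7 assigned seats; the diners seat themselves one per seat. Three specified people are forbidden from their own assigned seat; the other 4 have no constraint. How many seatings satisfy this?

3216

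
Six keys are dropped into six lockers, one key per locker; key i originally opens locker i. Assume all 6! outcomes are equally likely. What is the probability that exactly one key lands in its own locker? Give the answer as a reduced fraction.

Favorable outcomes: C(6,1)·!5 = 6·44 = 264.
Total outcomes: 6! = 720.
Probability = 264/720 = 11/30.

11/30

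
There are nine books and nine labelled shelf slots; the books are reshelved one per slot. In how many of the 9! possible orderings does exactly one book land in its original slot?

133497

Pick the single fixed position: C(9,1) = 9 ways.
The other 8 form a derangement: !8 = 14833.
Total: 9 × 14833 = 133497.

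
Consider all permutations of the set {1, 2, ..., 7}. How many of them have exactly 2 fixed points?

924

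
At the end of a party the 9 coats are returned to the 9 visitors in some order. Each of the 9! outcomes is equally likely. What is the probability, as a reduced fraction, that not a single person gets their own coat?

16687/45360

Favorable outcomes: !9 = 133496.
Total outcomes: 9! = 362880.
Probability = 133496/362880 = 16687/45360.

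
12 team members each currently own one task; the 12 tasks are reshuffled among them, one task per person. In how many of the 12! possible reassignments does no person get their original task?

176214841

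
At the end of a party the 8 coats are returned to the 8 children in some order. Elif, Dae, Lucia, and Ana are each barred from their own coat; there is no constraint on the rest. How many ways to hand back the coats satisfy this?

Let A_j be the event that the j-th constrained one is fixed. By inclusion-exclusion over the 4 events:
Σ_{j=0}^{4} (-1)^j C(4,j)(8-j)!
= C(4,0)·8! - C(4,1)·7! + C(4,2)·6! - C(4,3)·5! + C(4,4)·4!
= 40320 - 20160 + 4320 - 480 + 24
= 24024

24024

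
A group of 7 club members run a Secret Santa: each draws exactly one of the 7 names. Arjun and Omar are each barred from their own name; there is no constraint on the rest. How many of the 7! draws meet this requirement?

Let A_j be the event that the j-th constrained one is fixed. By inclusion-exclusion over the 2 events:
Σ_{j=0}^{2} (-1)^j C(2,j)(7-j)!
= C(2,0)·7! - C(2,1)·6! + C(2,2)·5!
= 5040 - 1440 + 120
= 3720

3720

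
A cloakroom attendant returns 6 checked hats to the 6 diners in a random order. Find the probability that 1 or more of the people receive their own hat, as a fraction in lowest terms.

91/144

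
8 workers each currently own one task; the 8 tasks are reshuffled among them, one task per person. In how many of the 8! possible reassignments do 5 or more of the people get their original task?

# with exactly i fixed is C(8,i)·!(8-i); sum over i=5..8:
  i=5: C(8,5)·!3 = 56·2 = 112
  i=6: C(8,6)·!2 = 28·1 = 28
  i=7: C(8,7)·!1 = 8·0 = 0
  i=8: C(8,8)·!0 = 1·1 = 1
Total = 141.

141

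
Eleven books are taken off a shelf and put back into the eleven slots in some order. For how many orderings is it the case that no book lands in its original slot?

By inclusion-exclusion, !11 = Σ (-1)^k · 11!/k! for k=0..11
= 11! - 11!/1! + 11!/2! - 11!/3! + 11!/4! - 11!/5! + 11!/6! - 11!/7! + 11!/8! - 11!/9! + 11!/10! - 11!/11!
= 39916800 - 39916800 + 19958400 - 6652800 + 1663200 - 332640 + 55440 - 7920 + 990 - 110 + 11 - 1
= 14684570

14684570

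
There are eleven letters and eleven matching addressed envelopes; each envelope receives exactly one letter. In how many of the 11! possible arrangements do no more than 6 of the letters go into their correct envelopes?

39913444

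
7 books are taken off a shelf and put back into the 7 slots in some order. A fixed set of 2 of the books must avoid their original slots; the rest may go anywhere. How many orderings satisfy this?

Let A_j be the event that the j-th constrained one is fixed. By inclusion-exclusion over the 2 events:
Σ_{j=0}^{2} (-1)^j C(2,j)(7-j)!
= C(2,0)·7! - C(2,1)·6! + C(2,2)·5!
= 5040 - 1440 + 120
= 3720

3720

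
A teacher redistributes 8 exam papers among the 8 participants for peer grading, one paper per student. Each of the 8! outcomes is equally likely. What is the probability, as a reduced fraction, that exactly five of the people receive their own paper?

Favorable outcomes: C(8,5)·!3 = 56·2 = 112.
Total outcomes: 8! = 40320.
Probability = 112/40320 = 1/360.

1/360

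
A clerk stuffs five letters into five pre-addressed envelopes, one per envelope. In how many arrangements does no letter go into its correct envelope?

44

!5 = 5! · Σ_{k=0}^{5} (-1)^k/k!
= 5! - 5!/1! + 5!/2! - 5!/3! + 5!/4! - 5!/5!
= 120 - 120 + 60 - 20 + 5 - 1
= 44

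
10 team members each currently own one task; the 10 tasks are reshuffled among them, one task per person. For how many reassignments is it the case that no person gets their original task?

Use !n = n·!(n-1) + (-1)^n.
!10 = 10·133496 + 1 = 1334961

1334961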